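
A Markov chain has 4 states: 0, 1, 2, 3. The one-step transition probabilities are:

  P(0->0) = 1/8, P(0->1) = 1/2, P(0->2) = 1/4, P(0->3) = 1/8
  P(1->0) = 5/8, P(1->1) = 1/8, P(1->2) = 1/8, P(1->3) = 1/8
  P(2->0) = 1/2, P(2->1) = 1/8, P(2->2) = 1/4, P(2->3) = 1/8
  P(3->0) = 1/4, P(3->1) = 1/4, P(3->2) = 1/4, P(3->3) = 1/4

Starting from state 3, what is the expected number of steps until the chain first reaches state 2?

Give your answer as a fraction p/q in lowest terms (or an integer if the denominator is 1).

Let h_i = expected steps to first reach 2 from state i.
Boundary: h_2 = 0.
First-step equations for the other states:
  h_0 = 1 + 1/8*h_0 + 1/2*h_1 + 1/4*h_2 + 1/8*h_3
  h_1 = 1 + 5/8*h_0 + 1/8*h_1 + 1/8*h_2 + 1/8*h_3
  h_3 = 1 + 1/4*h_0 + 1/4*h_1 + 1/4*h_2 + 1/4*h_3

Substituting h_2 = 0 and rearranging gives the linear system (I - Q) h = 1:
  [7/8, -1/2, -1/8] . (h_0, h_1, h_3) = 1
  [-5/8, 7/8, -1/8] . (h_0, h_1, h_3) = 1
  [-1/4, -1/4, 3/4] . (h_0, h_1, h_3) = 1

Solving yields:
  h_0 = 77/16
  h_1 = 21/4
  h_3 = 75/16

Starting state is 3, so the expected hitting time is h_3 = 75/16.

Answer: 75/16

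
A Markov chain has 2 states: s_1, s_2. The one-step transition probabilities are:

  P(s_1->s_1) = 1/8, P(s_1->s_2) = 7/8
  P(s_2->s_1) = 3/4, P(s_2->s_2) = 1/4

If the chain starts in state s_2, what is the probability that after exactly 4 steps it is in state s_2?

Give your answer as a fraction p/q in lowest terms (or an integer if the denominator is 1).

Computing P^4 by repeated multiplication:
P^1 =
  s_1: [1/8, 7/8]
  s_2: [3/4, 1/4]
P^2 =
  s_1: [43/64, 21/64]
  s_2: [9/32, 23/32]
P^3 =
  s_1: [169/512, 343/512]
  s_2: [147/256, 109/256]
P^4 =
  s_1: [2227/4096, 1869/4096]
  s_2: [801/2048, 1247/2048]

(P^4)[s_2 -> s_2] = 1247/2048

Answer: 1247/2048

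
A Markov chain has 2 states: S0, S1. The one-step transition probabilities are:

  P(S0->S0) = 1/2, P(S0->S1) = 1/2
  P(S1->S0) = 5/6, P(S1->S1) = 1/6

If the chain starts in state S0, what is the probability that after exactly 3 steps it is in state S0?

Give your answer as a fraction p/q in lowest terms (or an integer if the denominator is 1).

Computing P^3 by repeated multiplication:
P^1 =
  S0: [1/2, 1/2]
  S1: [5/6, 1/6]
P^2 =
  S0: [2/3, 1/3]
  S1: [5/9, 4/9]
P^3 =
  S0: [11/18, 7/18]
  S1: [35/54, 19/54]

(P^3)[S0 -> S0] = 11/18

Answer: 11/18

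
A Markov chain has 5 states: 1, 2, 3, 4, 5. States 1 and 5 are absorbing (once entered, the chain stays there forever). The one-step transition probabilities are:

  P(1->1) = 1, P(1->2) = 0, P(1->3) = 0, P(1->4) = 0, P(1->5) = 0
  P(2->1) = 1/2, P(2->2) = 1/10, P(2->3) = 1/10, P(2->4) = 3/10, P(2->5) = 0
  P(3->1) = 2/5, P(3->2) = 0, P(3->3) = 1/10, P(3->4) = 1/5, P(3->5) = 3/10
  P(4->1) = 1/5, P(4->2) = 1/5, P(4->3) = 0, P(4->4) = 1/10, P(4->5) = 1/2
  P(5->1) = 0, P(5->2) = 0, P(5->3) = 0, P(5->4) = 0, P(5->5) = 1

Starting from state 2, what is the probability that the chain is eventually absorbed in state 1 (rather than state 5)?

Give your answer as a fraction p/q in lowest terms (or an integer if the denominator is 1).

Let a_i = P(absorbed in 1 | start in state i).
Boundary conditions: a_1 = 1, a_5 = 0.
For each transient state i, a_i = sum_j P(i->j) * a_j:
  a_2 = 1/2*a_1 + 1/10*a_2 + 1/10*a_3 + 3/10*a_4 + 0*a_5
  a_3 = 2/5*a_1 + 0*a_2 + 1/10*a_3 + 1/5*a_4 + 3/10*a_5
  a_4 = 1/5*a_1 + 1/5*a_2 + 0*a_3 + 1/10*a_4 + 1/2*a_5

Substituting a_1 = 1 and a_5 = 0, rearrange to (I - Q) a = r where r[i] = P(i -> 1):
  [9/10, -1/10, -3/10] . (a_2, a_3, a_4) = 1/2
  [0, 9/10, -1/5] . (a_2, a_3, a_4) = 2/5
  [-1/5, 0, 9/10] . (a_2, a_3, a_4) = 1/5

Solving yields:
  a_2 = 499/671
  a_3 = 356/671
  a_4 = 260/671

Starting state is 2, so the absorption probability is a_2 = 499/671.

Answer: 499/671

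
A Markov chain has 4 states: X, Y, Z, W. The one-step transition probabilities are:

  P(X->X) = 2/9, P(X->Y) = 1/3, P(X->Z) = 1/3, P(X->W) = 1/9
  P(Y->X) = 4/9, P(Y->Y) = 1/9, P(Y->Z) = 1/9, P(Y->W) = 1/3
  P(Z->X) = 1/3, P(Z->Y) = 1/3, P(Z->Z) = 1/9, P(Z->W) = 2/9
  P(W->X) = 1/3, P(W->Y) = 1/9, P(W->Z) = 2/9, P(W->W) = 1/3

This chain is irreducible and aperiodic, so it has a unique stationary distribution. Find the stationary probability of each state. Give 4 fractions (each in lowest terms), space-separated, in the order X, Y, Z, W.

Answer: 145/449 103/449 94/449 107/449

Derivation:
The stationary distribution satisfies pi = pi * P, i.e.:
  pi_X = 2/9*pi_X + 4/9*pi_Y + 1/3*pi_Z + 1/3*pi_W
  pi_Y = 1/3*pi_X + 1/9*pi_Y + 1/3*pi_Z + 1/9*pi_W
  pi_Z = 1/3*pi_X + 1/9*pi_Y + 1/9*pi_Z + 2/9*pi_W
  pi_W = 1/9*pi_X + 1/3*pi_Y + 2/9*pi_Z + 1/3*pi_W
with normalization: pi_X + pi_Y + pi_Z + pi_W = 1.

Using the first 3 balance equations plus normalization, the linear system A*pi = b is:
  [-7/9, 4/9, 1/3, 1/3] . pi = 0
  [1/3, -8/9, 1/3, 1/9] . pi = 0
  [1/3, 1/9, -8/9, 2/9] . pi = 0
  [1, 1, 1, 1] . pi = 1

Solving yields:
  pi_X = 145/449
  pi_Y = 103/449
  pi_Z = 94/449
  pi_W = 107/449

Verification (pi * P):
  145/449*2/9 + 103/449*4/9 + 94/449*1/3 + 107/449*1/3 = 145/449 = pi_X  (ok)
  145/449*1/3 + 103/449*1/9 + 94/449*1/3 + 107/449*1/9 = 103/449 = pi_Y  (ok)
  145/449*1/3 + 103/449*1/9 + 94/449*1/9 + 107/449*2/9 = 94/449 = pi_Z  (ok)
  145/449*1/9 + 103/449*1/3 + 94/449*2/9 + 107/449*1/3 = 107/449 = pi_W  (ok)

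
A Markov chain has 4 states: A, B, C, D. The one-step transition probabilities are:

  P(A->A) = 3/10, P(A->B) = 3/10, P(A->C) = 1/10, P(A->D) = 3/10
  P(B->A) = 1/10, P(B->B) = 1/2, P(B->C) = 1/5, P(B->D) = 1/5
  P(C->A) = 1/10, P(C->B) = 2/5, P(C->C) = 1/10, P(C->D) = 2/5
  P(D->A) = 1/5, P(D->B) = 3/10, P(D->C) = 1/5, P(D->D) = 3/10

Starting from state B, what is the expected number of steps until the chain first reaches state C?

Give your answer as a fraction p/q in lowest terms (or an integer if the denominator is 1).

Answer: 710/131

Derivation:
Let h_i = expected steps to first reach C from state i.
Boundary: h_C = 0.
First-step equations for the other states:
  h_A = 1 + 3/10*h_A + 3/10*h_B + 1/10*h_C + 3/10*h_D
  h_B = 1 + 1/10*h_A + 1/2*h_B + 1/5*h_C + 1/5*h_D
  h_D = 1 + 1/5*h_A + 3/10*h_B + 1/5*h_C + 3/10*h_D

Substituting h_C = 0 and rearranging gives the linear system (I - Q) h = 1:
  [7/10, -3/10, -3/10] . (h_A, h_B, h_D) = 1
  [-1/10, 1/2, -1/5] . (h_A, h_B, h_D) = 1
  [-1/5, -3/10, 7/10] . (h_A, h_B, h_D) = 1

Solving yields:
  h_A = 800/131
  h_B = 710/131
  h_D = 720/131

Starting state is B, so the expected hitting time is h_B = 710/131.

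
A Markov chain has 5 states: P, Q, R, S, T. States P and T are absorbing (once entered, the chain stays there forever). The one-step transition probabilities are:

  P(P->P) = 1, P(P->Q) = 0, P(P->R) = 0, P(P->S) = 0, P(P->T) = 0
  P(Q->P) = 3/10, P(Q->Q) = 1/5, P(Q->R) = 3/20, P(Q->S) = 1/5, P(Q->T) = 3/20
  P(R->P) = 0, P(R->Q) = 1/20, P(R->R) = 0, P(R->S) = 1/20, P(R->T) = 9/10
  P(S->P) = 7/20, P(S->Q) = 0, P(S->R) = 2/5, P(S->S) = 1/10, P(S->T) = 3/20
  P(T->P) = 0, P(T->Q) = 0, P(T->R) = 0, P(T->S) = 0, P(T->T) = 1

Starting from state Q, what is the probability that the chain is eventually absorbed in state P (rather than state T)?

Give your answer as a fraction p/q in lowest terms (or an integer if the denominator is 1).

Answer: 2693/5546

Derivation:
Let a_i = P(absorbed in P | start in state i).
Boundary conditions: a_P = 1, a_T = 0.
For each transient state i, a_i = sum_j P(i->j) * a_j:
  a_Q = 3/10*a_P + 1/5*a_Q + 3/20*a_R + 1/5*a_S + 3/20*a_T
  a_R = 0*a_P + 1/20*a_Q + 0*a_R + 1/20*a_S + 9/10*a_T
  a_S = 7/20*a_P + 0*a_Q + 2/5*a_R + 1/10*a_S + 3/20*a_T

Substituting a_P = 1 and a_T = 0, rearrange to (I - Q) a = r where r[i] = P(i -> P):
  [4/5, -3/20, -1/5] . (a_Q, a_R, a_S) = 3/10
  [-1/20, 1, -1/20] . (a_Q, a_R, a_S) = 0
  [0, -2/5, 9/10] . (a_Q, a_R, a_S) = 7/20

Solving yields:
  a_Q = 2693/5546
  a_R = 124/2773
  a_S = 2267/5546

Starting state is Q, so the absorption probability is a_Q = 2693/5546.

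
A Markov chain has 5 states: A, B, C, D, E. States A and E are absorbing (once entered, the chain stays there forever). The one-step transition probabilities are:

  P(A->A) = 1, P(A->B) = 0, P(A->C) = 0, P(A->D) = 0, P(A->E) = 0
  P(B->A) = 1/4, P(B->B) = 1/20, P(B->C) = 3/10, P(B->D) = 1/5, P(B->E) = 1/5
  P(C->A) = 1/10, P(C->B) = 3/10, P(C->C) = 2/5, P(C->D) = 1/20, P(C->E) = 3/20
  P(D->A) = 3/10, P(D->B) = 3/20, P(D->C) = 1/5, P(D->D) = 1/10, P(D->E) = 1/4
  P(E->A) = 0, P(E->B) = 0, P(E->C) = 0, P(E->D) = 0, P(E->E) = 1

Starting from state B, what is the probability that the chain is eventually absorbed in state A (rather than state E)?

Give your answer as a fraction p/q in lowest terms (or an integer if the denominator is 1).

Let a_i = P(absorbed in A | start in state i).
Boundary conditions: a_A = 1, a_E = 0.
For each transient state i, a_i = sum_j P(i->j) * a_j:
  a_B = 1/4*a_A + 1/20*a_B + 3/10*a_C + 1/5*a_D + 1/5*a_E
  a_C = 1/10*a_A + 3/10*a_B + 2/5*a_C + 1/20*a_D + 3/20*a_E
  a_D = 3/10*a_A + 3/20*a_B + 1/5*a_C + 1/10*a_D + 1/4*a_E

Substituting a_A = 1 and a_E = 0, rearrange to (I - Q) a = r where r[i] = P(i -> A):
  [19/20, -3/10, -1/5] . (a_B, a_C, a_D) = 1/4
  [-3/10, 3/5, -1/20] . (a_B, a_C, a_D) = 1/10
  [-3/20, -1/5, 9/10] . (a_B, a_C, a_D) = 3/10

Solving yields:
  a_B = 816/1561
  a_C = 1473/3122
  a_D = 820/1561

Starting state is B, so the absorption probability is a_B = 816/1561.

Answer: 816/1561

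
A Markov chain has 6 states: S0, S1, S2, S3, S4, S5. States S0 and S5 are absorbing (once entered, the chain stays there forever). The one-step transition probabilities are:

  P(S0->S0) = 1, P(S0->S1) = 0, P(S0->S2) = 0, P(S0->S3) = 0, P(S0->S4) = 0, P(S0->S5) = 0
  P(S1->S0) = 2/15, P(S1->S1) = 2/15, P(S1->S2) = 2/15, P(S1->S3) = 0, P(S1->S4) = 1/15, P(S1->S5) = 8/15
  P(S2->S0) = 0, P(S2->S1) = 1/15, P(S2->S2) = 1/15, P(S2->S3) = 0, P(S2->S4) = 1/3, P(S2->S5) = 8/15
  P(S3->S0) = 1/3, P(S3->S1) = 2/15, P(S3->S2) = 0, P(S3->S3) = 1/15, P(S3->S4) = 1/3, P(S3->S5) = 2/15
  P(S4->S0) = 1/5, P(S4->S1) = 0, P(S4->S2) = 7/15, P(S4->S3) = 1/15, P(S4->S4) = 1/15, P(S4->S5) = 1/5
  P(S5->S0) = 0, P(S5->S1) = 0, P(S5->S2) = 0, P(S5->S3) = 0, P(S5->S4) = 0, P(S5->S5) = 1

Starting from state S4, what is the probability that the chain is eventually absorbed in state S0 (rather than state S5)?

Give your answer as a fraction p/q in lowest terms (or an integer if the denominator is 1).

Answer: 121/387

Derivation:
Let a_i = P(absorbed in S0 | start in state i).
Boundary conditions: a_S0 = 1, a_S5 = 0.
For each transient state i, a_i = sum_j P(i->j) * a_j:
  a_S1 = 2/15*a_S0 + 2/15*a_S1 + 2/15*a_S2 + 0*a_S3 + 1/15*a_S4 + 8/15*a_S5
  a_S2 = 0*a_S0 + 1/15*a_S1 + 1/15*a_S2 + 0*a_S3 + 1/3*a_S4 + 8/15*a_S5
  a_S3 = 1/3*a_S0 + 2/15*a_S1 + 0*a_S2 + 1/15*a_S3 + 1/3*a_S4 + 2/15*a_S5
  a_S4 = 1/5*a_S0 + 0*a_S1 + 7/15*a_S2 + 1/15*a_S3 + 1/15*a_S4 + 1/5*a_S5

Substituting a_S0 = 1 and a_S5 = 0, rearrange to (I - Q) a = r where r[i] = P(i -> S0):
  [13/15, -2/15, 0, -1/15] . (a_S1, a_S2, a_S3, a_S4) = 2/15
  [-1/15, 14/15, 0, -1/3] . (a_S1, a_S2, a_S3, a_S4) = 0
  [-2/15, 0, 14/15, -1/3] . (a_S1, a_S2, a_S3, a_S4) = 1/3
  [0, -7/15, -1/15, 14/15] . (a_S1, a_S2, a_S3, a_S4) = 1/5

Solving yields:
  a_S1 = 229/1161
  a_S2 = 146/1161
  a_S3 = 577/1161
  a_S4 = 121/387

Starting state is S4, so the absorption probability is a_S4 = 121/387.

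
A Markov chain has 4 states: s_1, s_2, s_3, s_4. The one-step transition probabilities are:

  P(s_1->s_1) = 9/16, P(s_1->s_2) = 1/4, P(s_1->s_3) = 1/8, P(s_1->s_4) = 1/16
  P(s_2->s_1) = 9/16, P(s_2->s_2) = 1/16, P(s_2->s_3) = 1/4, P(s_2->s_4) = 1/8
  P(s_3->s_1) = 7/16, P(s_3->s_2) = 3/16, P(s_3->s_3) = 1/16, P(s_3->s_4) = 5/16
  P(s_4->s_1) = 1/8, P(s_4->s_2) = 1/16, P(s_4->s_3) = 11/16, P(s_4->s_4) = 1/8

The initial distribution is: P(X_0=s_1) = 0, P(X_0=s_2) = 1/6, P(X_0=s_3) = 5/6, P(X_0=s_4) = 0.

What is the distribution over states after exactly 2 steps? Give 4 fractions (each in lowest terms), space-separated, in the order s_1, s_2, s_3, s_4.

Propagating the distribution step by step (d_{t+1} = d_t * P):
d_0 = (s_1=0, s_2=1/6, s_3=5/6, s_4=0)
  d_1[s_1] = 0*9/16 + 1/6*9/16 + 5/6*7/16 + 0*1/8 = 11/24
  d_1[s_2] = 0*1/4 + 1/6*1/16 + 5/6*3/16 + 0*1/16 = 1/6
  d_1[s_3] = 0*1/8 + 1/6*1/4 + 5/6*1/16 + 0*11/16 = 3/32
  d_1[s_4] = 0*1/16 + 1/6*1/8 + 5/6*5/16 + 0*1/8 = 9/32
d_1 = (s_1=11/24, s_2=1/6, s_3=3/32, s_4=9/32)
  d_2[s_1] = 11/24*9/16 + 1/6*9/16 + 3/32*7/16 + 9/32*1/8 = 219/512
  d_2[s_2] = 11/24*1/4 + 1/6*1/16 + 3/32*3/16 + 9/32*1/16 = 41/256
  d_2[s_3] = 11/24*1/8 + 1/6*1/4 + 3/32*1/16 + 9/32*11/16 = 229/768
  d_2[s_4] = 11/24*1/16 + 1/6*1/8 + 3/32*5/16 + 9/32*1/8 = 175/1536
d_2 = (s_1=219/512, s_2=41/256, s_3=229/768, s_4=175/1536)

Answer: 219/512 41/256 229/768 175/1536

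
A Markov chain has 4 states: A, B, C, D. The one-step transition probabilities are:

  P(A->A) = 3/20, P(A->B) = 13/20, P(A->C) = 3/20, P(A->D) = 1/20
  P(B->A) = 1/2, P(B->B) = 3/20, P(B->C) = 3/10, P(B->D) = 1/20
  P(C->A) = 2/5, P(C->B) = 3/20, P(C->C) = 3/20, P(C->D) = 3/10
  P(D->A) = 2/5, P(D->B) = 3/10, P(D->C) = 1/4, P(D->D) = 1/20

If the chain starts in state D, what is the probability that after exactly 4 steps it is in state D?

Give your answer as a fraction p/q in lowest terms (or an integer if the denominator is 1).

Answer: 3319/32000

Derivation:
Computing P^4 by repeated multiplication:
P^1 =
  A: [3/20, 13/20, 3/20, 1/20]
  B: [1/2, 3/20, 3/10, 1/20]
  C: [2/5, 3/20, 3/20, 3/10]
  D: [2/5, 3/10, 1/4, 1/20]
P^2 =
  A: [171/400, 93/400, 101/400, 7/80]
  B: [29/100, 163/400, 71/400, 1/8]
  C: [63/200, 79/200, 81/400, 7/80]
  D: [33/100, 143/400, 1/5, 9/80]
P^3 =
  A: [2531/8000, 603/1600, 1549/8000, 181/1600]
  B: [1473/4000, 251/800, 1789/8000, 151/1600]
  C: [1443/4000, 513/1600, 109/500, 161/1600]
  D: [1413/4000, 531/1600, 1719/8000, 1/10]
P^4 =
  A: [459/1280, 2081/6400, 6971/32000, 3149/32000]
  B: [5429/16000, 2229/6400, 413/2000, 3389/32000]
  C: [547/1600, 2211/6400, 6661/32000, 209/2000]
  D: [2759/8000, 2733/8000, 6713/32000, 3319/32000]

(P^4)[D -> D] = 3319/32000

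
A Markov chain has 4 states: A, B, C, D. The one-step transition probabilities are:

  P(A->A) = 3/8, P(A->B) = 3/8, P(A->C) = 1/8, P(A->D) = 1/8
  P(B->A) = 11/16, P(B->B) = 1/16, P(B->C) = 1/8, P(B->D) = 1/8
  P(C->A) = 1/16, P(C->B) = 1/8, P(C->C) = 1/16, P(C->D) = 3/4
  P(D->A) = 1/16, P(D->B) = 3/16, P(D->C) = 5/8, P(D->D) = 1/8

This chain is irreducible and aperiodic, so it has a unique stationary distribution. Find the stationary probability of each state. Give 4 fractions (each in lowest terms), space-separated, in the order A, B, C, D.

The stationary distribution satisfies pi = pi * P, i.e.:
  pi_A = 3/8*pi_A + 11/16*pi_B + 1/16*pi_C + 1/16*pi_D
  pi_B = 3/8*pi_A + 1/16*pi_B + 1/8*pi_C + 3/16*pi_D
  pi_C = 1/8*pi_A + 1/8*pi_B + 1/16*pi_C + 5/8*pi_D
  pi_D = 1/8*pi_A + 1/8*pi_B + 3/4*pi_C + 1/8*pi_D
with normalization: pi_A + pi_B + pi_C + pi_D = 1.

Using the first 3 balance equations plus normalization, the linear system A*pi = b is:
  [-5/8, 11/16, 1/16, 1/16] . pi = 0
  [3/8, -15/16, 1/8, 3/16] . pi = 0
  [1/8, 1/8, -15/16, 5/8] . pi = 0
  [1, 1, 1, 1] . pi = 1

Solving yields:
  pi_A = 13/48
  pi_B = 19/96
  pi_C = 1/4
  pi_D = 9/32

Verification (pi * P):
  13/48*3/8 + 19/96*11/16 + 1/4*1/16 + 9/32*1/16 = 13/48 = pi_A  (ok)
  13/48*3/8 + 19/96*1/16 + 1/4*1/8 + 9/32*3/16 = 19/96 = pi_B  (ok)
  13/48*1/8 + 19/96*1/8 + 1/4*1/16 + 9/32*5/8 = 1/4 = pi_C  (ok)
  13/48*1/8 + 19/96*1/8 + 1/4*3/4 + 9/32*1/8 = 9/32 = pi_D  (ok)

Answer: 13/48 19/96 1/4 9/32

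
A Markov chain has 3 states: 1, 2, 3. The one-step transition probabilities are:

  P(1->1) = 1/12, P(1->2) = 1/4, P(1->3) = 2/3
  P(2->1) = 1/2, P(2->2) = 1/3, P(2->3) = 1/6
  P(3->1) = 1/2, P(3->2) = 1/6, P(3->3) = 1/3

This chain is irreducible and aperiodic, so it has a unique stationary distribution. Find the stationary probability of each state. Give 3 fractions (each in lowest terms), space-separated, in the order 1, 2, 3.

The stationary distribution satisfies pi = pi * P, i.e.:
  pi_1 = 1/12*pi_1 + 1/2*pi_2 + 1/2*pi_3
  pi_2 = 1/4*pi_1 + 1/3*pi_2 + 1/6*pi_3
  pi_3 = 2/3*pi_1 + 1/6*pi_2 + 1/3*pi_3
with normalization: pi_1 + pi_2 + pi_3 = 1.

Using the first 2 balance equations plus normalization, the linear system A*pi = b is:
  [-11/12, 1/2, 1/2] . pi = 0
  [1/4, -2/3, 1/6] . pi = 0
  [1, 1, 1] . pi = 1

Solving yields:
  pi_1 = 6/17
  pi_2 = 4/17
  pi_3 = 7/17

Verification (pi * P):
  6/17*1/12 + 4/17*1/2 + 7/17*1/2 = 6/17 = pi_1  (ok)
  6/17*1/4 + 4/17*1/3 + 7/17*1/6 = 4/17 = pi_2  (ok)
  6/17*2/3 + 4/17*1/6 + 7/17*1/3 = 7/17 = pi_3  (ok)

Answer: 6/17 4/17 7/17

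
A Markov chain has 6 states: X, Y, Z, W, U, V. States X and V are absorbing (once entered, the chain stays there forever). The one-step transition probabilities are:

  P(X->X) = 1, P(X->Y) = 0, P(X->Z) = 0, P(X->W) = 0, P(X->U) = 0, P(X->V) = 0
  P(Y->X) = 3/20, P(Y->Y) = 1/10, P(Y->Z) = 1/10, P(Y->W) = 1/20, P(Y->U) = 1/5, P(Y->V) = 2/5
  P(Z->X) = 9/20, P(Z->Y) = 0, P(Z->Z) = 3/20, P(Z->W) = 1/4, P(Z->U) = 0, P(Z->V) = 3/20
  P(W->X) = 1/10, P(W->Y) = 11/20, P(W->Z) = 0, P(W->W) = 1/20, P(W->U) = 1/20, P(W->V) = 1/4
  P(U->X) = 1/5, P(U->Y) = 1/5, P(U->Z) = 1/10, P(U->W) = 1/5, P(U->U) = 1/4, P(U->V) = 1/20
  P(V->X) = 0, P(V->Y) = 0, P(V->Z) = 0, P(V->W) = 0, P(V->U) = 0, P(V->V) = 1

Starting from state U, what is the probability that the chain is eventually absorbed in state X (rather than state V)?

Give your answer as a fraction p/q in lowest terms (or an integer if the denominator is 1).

Answer: 39660/72643

Derivation:
Let a_i = P(absorbed in X | start in state i).
Boundary conditions: a_X = 1, a_V = 0.
For each transient state i, a_i = sum_j P(i->j) * a_j:
  a_Y = 3/20*a_X + 1/10*a_Y + 1/10*a_Z + 1/20*a_W + 1/5*a_U + 2/5*a_V
  a_Z = 9/20*a_X + 0*a_Y + 3/20*a_Z + 1/4*a_W + 0*a_U + 3/20*a_V
  a_W = 1/10*a_X + 11/20*a_Y + 0*a_Z + 1/20*a_W + 1/20*a_U + 1/4*a_V
  a_U = 1/5*a_X + 1/5*a_Y + 1/10*a_Z + 1/5*a_W + 1/4*a_U + 1/20*a_V

Substituting a_X = 1 and a_V = 0, rearrange to (I - Q) a = r where r[i] = P(i -> X):
  [9/10, -1/10, -1/20, -1/5] . (a_Y, a_Z, a_W, a_U) = 3/20
  [0, 17/20, -1/4, 0] . (a_Y, a_Z, a_W, a_U) = 9/20
  [-11/20, 0, 19/20, -1/20] . (a_Y, a_Z, a_W, a_U) = 1/10
  [-1/5, -1/10, -1/5, 3/4] . (a_Y, a_Z, a_W, a_U) = 1/5

Solving yields:
  a_Y = 27455/72643
  a_Z = 45996/72643
  a_W = 25629/72643
  a_U = 39660/72643

Starting state is U, so the absorption probability is a_U = 39660/72643.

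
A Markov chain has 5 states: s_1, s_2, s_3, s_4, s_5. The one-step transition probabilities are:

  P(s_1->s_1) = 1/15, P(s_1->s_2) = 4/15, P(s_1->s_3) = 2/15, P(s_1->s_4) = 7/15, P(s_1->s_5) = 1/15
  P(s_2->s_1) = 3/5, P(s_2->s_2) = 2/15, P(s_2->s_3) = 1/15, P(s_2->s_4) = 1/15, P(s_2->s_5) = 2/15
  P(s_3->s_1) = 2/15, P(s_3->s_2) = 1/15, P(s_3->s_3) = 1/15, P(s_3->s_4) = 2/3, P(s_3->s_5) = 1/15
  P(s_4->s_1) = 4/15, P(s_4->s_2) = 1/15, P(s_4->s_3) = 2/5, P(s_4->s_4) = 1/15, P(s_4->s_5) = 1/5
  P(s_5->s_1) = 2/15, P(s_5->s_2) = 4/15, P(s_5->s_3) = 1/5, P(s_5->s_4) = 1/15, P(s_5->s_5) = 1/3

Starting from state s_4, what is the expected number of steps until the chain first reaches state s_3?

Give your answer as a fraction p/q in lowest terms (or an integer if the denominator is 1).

Let h_i = expected steps to first reach s_3 from state i.
Boundary: h_s_3 = 0.
First-step equations for the other states:
  h_s_1 = 1 + 1/15*h_s_1 + 4/15*h_s_2 + 2/15*h_s_3 + 7/15*h_s_4 + 1/15*h_s_5
  h_s_2 = 1 + 3/5*h_s_1 + 2/15*h_s_2 + 1/15*h_s_3 + 1/15*h_s_4 + 2/15*h_s_5
  h_s_4 = 1 + 4/15*h_s_1 + 1/15*h_s_2 + 2/5*h_s_3 + 1/15*h_s_4 + 1/5*h_s_5
  h_s_5 = 1 + 2/15*h_s_1 + 4/15*h_s_2 + 1/5*h_s_3 + 1/15*h_s_4 + 1/3*h_s_5

Substituting h_s_3 = 0 and rearranging gives the linear system (I - Q) h = 1:
  [14/15, -4/15, -7/15, -1/15] . (h_s_1, h_s_2, h_s_4, h_s_5) = 1
  [-3/5, 13/15, -1/15, -2/15] . (h_s_1, h_s_2, h_s_4, h_s_5) = 1
  [-4/15, -1/15, 14/15, -1/5] . (h_s_1, h_s_2, h_s_4, h_s_5) = 1
  [-2/15, -4/15, -1/15, 2/3] . (h_s_1, h_s_2, h_s_4, h_s_5) = 1

Solving yields:
  h_s_1 = 2025/391
  h_s_2 = 135/23
  h_s_4 = 1605/391
  h_s_5 = 90/17

Starting state is s_4, so the expected hitting time is h_s_4 = 1605/391.

Answer: 1605/391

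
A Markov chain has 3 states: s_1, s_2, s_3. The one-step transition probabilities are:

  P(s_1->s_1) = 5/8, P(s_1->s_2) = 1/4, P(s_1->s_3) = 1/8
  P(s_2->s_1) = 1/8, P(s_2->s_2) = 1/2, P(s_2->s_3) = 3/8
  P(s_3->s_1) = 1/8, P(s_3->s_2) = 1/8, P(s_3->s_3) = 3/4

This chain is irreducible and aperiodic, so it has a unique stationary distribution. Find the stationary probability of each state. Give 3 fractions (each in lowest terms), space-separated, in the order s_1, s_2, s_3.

The stationary distribution satisfies pi = pi * P, i.e.:
  pi_s_1 = 5/8*pi_s_1 + 1/8*pi_s_2 + 1/8*pi_s_3
  pi_s_2 = 1/4*pi_s_1 + 1/2*pi_s_2 + 1/8*pi_s_3
  pi_s_3 = 1/8*pi_s_1 + 3/8*pi_s_2 + 3/4*pi_s_3
with normalization: pi_s_1 + pi_s_2 + pi_s_3 = 1.

Using the first 2 balance equations plus normalization, the linear system A*pi = b is:
  [-3/8, 1/8, 1/8] . pi = 0
  [1/4, -1/2, 1/8] . pi = 0
  [1, 1, 1] . pi = 1

Solving yields:
  pi_s_1 = 1/4
  pi_s_2 = 1/4
  pi_s_3 = 1/2

Verification (pi * P):
  1/4*5/8 + 1/4*1/8 + 1/2*1/8 = 1/4 = pi_s_1  (ok)
  1/4*1/4 + 1/4*1/2 + 1/2*1/8 = 1/4 = pi_s_2  (ok)
  1/4*1/8 + 1/4*3/8 + 1/2*3/4 = 1/2 = pi_s_3  (ok)

Answer: 1/4 1/4 1/2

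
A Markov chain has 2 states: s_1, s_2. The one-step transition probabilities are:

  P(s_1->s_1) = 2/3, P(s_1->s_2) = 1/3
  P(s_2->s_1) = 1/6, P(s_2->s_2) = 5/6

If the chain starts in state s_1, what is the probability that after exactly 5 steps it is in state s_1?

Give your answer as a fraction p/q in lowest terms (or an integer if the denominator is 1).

Answer: 17/48

Derivation:
Computing P^5 by repeated multiplication:
P^1 =
  s_1: [2/3, 1/3]
  s_2: [1/6, 5/6]
P^2 =
  s_1: [1/2, 1/2]
  s_2: [1/4, 3/4]
P^3 =
  s_1: [5/12, 7/12]
  s_2: [7/24, 17/24]
P^4 =
  s_1: [3/8, 5/8]
  s_2: [5/16, 11/16]
P^5 =
  s_1: [17/48, 31/48]
  s_2: [31/96, 65/96]

(P^5)[s_1 -> s_1] = 17/48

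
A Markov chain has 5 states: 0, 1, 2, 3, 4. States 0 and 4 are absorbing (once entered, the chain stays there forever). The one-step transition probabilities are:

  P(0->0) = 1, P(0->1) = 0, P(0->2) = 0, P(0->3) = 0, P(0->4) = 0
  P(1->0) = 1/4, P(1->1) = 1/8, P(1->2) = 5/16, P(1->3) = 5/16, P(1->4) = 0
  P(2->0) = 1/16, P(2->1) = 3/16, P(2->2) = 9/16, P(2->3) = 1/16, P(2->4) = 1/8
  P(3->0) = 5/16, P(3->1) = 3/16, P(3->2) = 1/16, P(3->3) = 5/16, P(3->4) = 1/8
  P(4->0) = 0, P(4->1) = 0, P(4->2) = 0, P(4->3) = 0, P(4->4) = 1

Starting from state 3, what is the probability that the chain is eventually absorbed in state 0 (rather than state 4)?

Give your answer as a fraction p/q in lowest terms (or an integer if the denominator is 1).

Let a_i = P(absorbed in 0 | start in state i).
Boundary conditions: a_0 = 1, a_4 = 0.
For each transient state i, a_i = sum_j P(i->j) * a_j:
  a_1 = 1/4*a_0 + 1/8*a_1 + 5/16*a_2 + 5/16*a_3 + 0*a_4
  a_2 = 1/16*a_0 + 3/16*a_1 + 9/16*a_2 + 1/16*a_3 + 1/8*a_4
  a_3 = 5/16*a_0 + 3/16*a_1 + 1/16*a_2 + 5/16*a_3 + 1/8*a_4

Substituting a_0 = 1 and a_4 = 0, rearrange to (I - Q) a = r where r[i] = P(i -> 0):
  [7/8, -5/16, -5/16] . (a_1, a_2, a_3) = 1/4
  [-3/16, 7/16, -1/16] . (a_1, a_2, a_3) = 1/16
  [-3/16, -1/16, 11/16] . (a_1, a_2, a_3) = 5/16

Solving yields:
  a_1 = 141/191
  a_2 = 107/191
  a_3 = 135/191

Starting state is 3, so the absorption probability is a_3 = 135/191.

Answer: 135/191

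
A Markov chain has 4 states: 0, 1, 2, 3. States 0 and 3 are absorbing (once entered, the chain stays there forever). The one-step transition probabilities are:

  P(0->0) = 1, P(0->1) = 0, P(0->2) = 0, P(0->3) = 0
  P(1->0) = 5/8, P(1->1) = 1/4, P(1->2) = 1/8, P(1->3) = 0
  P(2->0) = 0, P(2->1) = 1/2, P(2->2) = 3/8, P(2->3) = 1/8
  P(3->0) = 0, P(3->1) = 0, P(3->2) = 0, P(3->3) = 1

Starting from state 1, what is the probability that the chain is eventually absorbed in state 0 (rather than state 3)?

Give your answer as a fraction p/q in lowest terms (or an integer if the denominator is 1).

Answer: 25/26

Derivation:
Let a_i = P(absorbed in 0 | start in state i).
Boundary conditions: a_0 = 1, a_3 = 0.
For each transient state i, a_i = sum_j P(i->j) * a_j:
  a_1 = 5/8*a_0 + 1/4*a_1 + 1/8*a_2 + 0*a_3
  a_2 = 0*a_0 + 1/2*a_1 + 3/8*a_2 + 1/8*a_3

Substituting a_0 = 1 and a_3 = 0, rearrange to (I - Q) a = r where r[i] = P(i -> 0):
  [3/4, -1/8] . (a_1, a_2) = 5/8
  [-1/2, 5/8] . (a_1, a_2) = 0

Solving yields:
  a_1 = 25/26
  a_2 = 10/13

Starting state is 1, so the absorption probability is a_1 = 25/26.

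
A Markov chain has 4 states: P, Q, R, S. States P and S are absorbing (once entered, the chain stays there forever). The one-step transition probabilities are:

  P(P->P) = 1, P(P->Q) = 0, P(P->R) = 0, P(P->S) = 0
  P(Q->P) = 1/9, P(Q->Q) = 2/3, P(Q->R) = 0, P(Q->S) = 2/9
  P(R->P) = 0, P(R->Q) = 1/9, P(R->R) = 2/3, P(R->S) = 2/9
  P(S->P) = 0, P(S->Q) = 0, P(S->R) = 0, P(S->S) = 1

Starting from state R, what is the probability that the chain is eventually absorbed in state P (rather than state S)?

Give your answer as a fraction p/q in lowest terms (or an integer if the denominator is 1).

Answer: 1/9

Derivation:
Let a_i = P(absorbed in P | start in state i).
Boundary conditions: a_P = 1, a_S = 0.
For each transient state i, a_i = sum_j P(i->j) * a_j:
  a_Q = 1/9*a_P + 2/3*a_Q + 0*a_R + 2/9*a_S
  a_R = 0*a_P + 1/9*a_Q + 2/3*a_R + 2/9*a_S

Substituting a_P = 1 and a_S = 0, rearrange to (I - Q) a = r where r[i] = P(i -> P):
  [1/3, 0] . (a_Q, a_R) = 1/9
  [-1/9, 1/3] . (a_Q, a_R) = 0

Solving yields:
  a_Q = 1/3
  a_R = 1/9

Starting state is R, so the absorption probability is a_R = 1/9.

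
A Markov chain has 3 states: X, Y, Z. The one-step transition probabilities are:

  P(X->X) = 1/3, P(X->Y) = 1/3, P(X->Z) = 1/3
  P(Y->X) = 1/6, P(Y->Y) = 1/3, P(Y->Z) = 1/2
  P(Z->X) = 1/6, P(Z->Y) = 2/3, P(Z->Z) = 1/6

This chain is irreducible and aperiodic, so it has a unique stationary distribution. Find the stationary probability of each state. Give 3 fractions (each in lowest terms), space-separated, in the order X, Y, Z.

Answer: 1/5 9/20 7/20

Derivation:
The stationary distribution satisfies pi = pi * P, i.e.:
  pi_X = 1/3*pi_X + 1/6*pi_Y + 1/6*pi_Z
  pi_Y = 1/3*pi_X + 1/3*pi_Y + 2/3*pi_Z
  pi_Z = 1/3*pi_X + 1/2*pi_Y + 1/6*pi_Z
with normalization: pi_X + pi_Y + pi_Z = 1.

Using the first 2 balance equations plus normalization, the linear system A*pi = b is:
  [-2/3, 1/6, 1/6] . pi = 0
  [1/3, -2/3, 2/3] . pi = 0
  [1, 1, 1] . pi = 1

Solving yields:
  pi_X = 1/5
  pi_Y = 9/20
  pi_Z = 7/20

Verification (pi * P):
  1/5*1/3 + 9/20*1/6 + 7/20*1/6 = 1/5 = pi_X  (ok)
  1/5*1/3 + 9/20*1/3 + 7/20*2/3 = 9/20 = pi_Y  (ok)
  1/5*1/3 + 9/20*1/2 + 7/20*1/6 = 7/20 = pi_Z  (ok)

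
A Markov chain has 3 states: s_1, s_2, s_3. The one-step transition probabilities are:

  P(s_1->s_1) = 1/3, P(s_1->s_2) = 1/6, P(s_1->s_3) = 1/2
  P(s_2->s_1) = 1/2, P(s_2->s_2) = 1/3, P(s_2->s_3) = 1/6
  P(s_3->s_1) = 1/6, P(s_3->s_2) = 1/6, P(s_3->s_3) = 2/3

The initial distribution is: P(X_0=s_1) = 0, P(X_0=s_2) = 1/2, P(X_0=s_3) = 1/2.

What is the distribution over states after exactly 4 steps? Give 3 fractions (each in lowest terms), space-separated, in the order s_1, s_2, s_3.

Propagating the distribution step by step (d_{t+1} = d_t * P):
d_0 = (s_1=0, s_2=1/2, s_3=1/2)
  d_1[s_1] = 0*1/3 + 1/2*1/2 + 1/2*1/6 = 1/3
  d_1[s_2] = 0*1/6 + 1/2*1/3 + 1/2*1/6 = 1/4
  d_1[s_3] = 0*1/2 + 1/2*1/6 + 1/2*2/3 = 5/12
d_1 = (s_1=1/3, s_2=1/4, s_3=5/12)
  d_2[s_1] = 1/3*1/3 + 1/4*1/2 + 5/12*1/6 = 11/36
  d_2[s_2] = 1/3*1/6 + 1/4*1/3 + 5/12*1/6 = 5/24
  d_2[s_3] = 1/3*1/2 + 1/4*1/6 + 5/12*2/3 = 35/72
d_2 = (s_1=11/36, s_2=5/24, s_3=35/72)
  d_3[s_1] = 11/36*1/3 + 5/24*1/2 + 35/72*1/6 = 31/108
  d_3[s_2] = 11/36*1/6 + 5/24*1/3 + 35/72*1/6 = 29/144
  d_3[s_3] = 11/36*1/2 + 5/24*1/6 + 35/72*2/3 = 221/432
d_3 = (s_1=31/108, s_2=29/144, s_3=221/432)
  d_4[s_1] = 31/108*1/3 + 29/144*1/2 + 221/432*1/6 = 365/1296
  d_4[s_2] = 31/108*1/6 + 29/144*1/3 + 221/432*1/6 = 173/864
  d_4[s_3] = 31/108*1/2 + 29/144*1/6 + 221/432*2/3 = 1343/2592
d_4 = (s_1=365/1296, s_2=173/864, s_3=1343/2592)

Answer: 365/1296 173/864 1343/2592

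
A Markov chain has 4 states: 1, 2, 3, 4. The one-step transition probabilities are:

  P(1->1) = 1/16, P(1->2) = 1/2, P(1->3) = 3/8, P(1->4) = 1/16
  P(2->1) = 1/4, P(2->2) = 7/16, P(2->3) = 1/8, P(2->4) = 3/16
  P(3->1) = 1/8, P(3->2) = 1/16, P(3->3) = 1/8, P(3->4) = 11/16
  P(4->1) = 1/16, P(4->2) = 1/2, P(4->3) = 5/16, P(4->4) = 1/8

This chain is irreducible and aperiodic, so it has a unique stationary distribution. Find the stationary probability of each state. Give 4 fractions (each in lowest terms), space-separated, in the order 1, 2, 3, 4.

Answer: 119/806 619/1612 339/1612 8/31

Derivation:
The stationary distribution satisfies pi = pi * P, i.e.:
  pi_1 = 1/16*pi_1 + 1/4*pi_2 + 1/8*pi_3 + 1/16*pi_4
  pi_2 = 1/2*pi_1 + 7/16*pi_2 + 1/16*pi_3 + 1/2*pi_4
  pi_3 = 3/8*pi_1 + 1/8*pi_2 + 1/8*pi_3 + 5/16*pi_4
  pi_4 = 1/16*pi_1 + 3/16*pi_2 + 11/16*pi_3 + 1/8*pi_4
with normalization: pi_1 + pi_2 + pi_3 + pi_4 = 1.

Using the first 3 balance equations plus normalization, the linear system A*pi = b is:
  [-15/16, 1/4, 1/8, 1/16] . pi = 0
  [1/2, -9/16, 1/16, 1/2] . pi = 0
  [3/8, 1/8, -7/8, 5/16] . pi = 0
  [1, 1, 1, 1] . pi = 1

Solving yields:
  pi_1 = 119/806
  pi_2 = 619/1612
  pi_3 = 339/1612
  pi_4 = 8/31

Verification (pi * P):
  119/806*1/16 + 619/1612*1/4 + 339/1612*1/8 + 8/31*1/16 = 119/806 = pi_1  (ok)
  119/806*1/2 + 619/1612*7/16 + 339/1612*1/16 + 8/31*1/2 = 619/1612 = pi_2  (ok)
  119/806*3/8 + 619/1612*1/8 + 339/1612*1/8 + 8/31*5/16 = 339/1612 = pi_3  (ok)
  119/806*1/16 + 619/1612*3/16 + 339/1612*11/16 + 8/31*1/8 = 8/31 = pi_4  (ok)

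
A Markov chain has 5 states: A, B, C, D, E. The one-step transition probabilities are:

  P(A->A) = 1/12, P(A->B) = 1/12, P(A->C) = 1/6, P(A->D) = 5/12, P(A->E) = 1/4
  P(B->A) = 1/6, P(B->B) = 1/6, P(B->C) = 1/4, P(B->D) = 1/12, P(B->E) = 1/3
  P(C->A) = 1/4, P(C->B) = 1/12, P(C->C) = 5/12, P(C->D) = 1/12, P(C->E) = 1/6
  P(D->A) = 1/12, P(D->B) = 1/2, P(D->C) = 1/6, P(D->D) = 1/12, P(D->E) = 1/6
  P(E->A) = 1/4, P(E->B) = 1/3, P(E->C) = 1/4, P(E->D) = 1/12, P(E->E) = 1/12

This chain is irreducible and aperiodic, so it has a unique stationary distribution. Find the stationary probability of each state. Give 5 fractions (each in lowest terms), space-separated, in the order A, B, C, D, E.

The stationary distribution satisfies pi = pi * P, i.e.:
  pi_A = 1/12*pi_A + 1/6*pi_B + 1/4*pi_C + 1/12*pi_D + 1/4*pi_E
  pi_B = 1/12*pi_A + 1/6*pi_B + 1/12*pi_C + 1/2*pi_D + 1/3*pi_E
  pi_C = 1/6*pi_A + 1/4*pi_B + 5/12*pi_C + 1/6*pi_D + 1/4*pi_E
  pi_D = 5/12*pi_A + 1/12*pi_B + 1/12*pi_C + 1/12*pi_D + 1/12*pi_E
  pi_E = 1/4*pi_A + 1/3*pi_B + 1/6*pi_C + 1/6*pi_D + 1/12*pi_E
with normalization: pi_A + pi_B + pi_C + pi_D + pi_E = 1.

Using the first 4 balance equations plus normalization, the linear system A*pi = b is:
  [-11/12, 1/6, 1/4, 1/12, 1/4] . pi = 0
  [1/12, -5/6, 1/12, 1/2, 1/3] . pi = 0
  [1/6, 1/4, -7/12, 1/6, 1/4] . pi = 0
  [5/12, 1/12, 1/12, -11/12, 1/12] . pi = 0
  [1, 1, 1, 1, 1] . pi = 1

Solving yields:
  pi_A = 485/2712
  pi_B = 214/1017
  pi_C = 2179/8136
  pi_D = 1163/8136
  pi_E = 1627/8136

Verification (pi * P):
  485/2712*1/12 + 214/1017*1/6 + 2179/8136*1/4 + 1163/8136*1/12 + 1627/8136*1/4 = 485/2712 = pi_A  (ok)
  485/2712*1/12 + 214/1017*1/6 + 2179/8136*1/12 + 1163/8136*1/2 + 1627/8136*1/3 = 214/1017 = pi_B  (ok)
  485/2712*1/6 + 214/1017*1/4 + 2179/8136*5/12 + 1163/8136*1/6 + 1627/8136*1/4 = 2179/8136 = pi_C  (ok)
  485/2712*5/12 + 214/1017*1/12 + 2179/8136*1/12 + 1163/8136*1/12 + 1627/8136*1/12 = 1163/8136 = pi_D  (ok)
  485/2712*1/4 + 214/1017*1/3 + 2179/8136*1/6 + 1163/8136*1/6 + 1627/8136*1/12 = 1627/8136 = pi_E  (ok)

Answer: 485/2712 214/1017 2179/8136 1163/8136 1627/8136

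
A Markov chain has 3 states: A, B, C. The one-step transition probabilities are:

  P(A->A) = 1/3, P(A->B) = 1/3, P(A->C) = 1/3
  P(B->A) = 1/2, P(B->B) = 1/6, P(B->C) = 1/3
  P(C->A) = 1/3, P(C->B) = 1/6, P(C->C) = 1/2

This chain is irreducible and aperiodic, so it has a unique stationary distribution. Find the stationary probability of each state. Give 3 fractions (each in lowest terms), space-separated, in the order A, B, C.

Answer: 13/35 8/35 2/5

Derivation:
The stationary distribution satisfies pi = pi * P, i.e.:
  pi_A = 1/3*pi_A + 1/2*pi_B + 1/3*pi_C
  pi_B = 1/3*pi_A + 1/6*pi_B + 1/6*pi_C
  pi_C = 1/3*pi_A + 1/3*pi_B + 1/2*pi_C
with normalization: pi_A + pi_B + pi_C = 1.

Using the first 2 balance equations plus normalization, the linear system A*pi = b is:
  [-2/3, 1/2, 1/3] . pi = 0
  [1/3, -5/6, 1/6] . pi = 0
  [1, 1, 1] . pi = 1

Solving yields:
  pi_A = 13/35
  pi_B = 8/35
  pi_C = 2/5

Verification (pi * P):
  13/35*1/3 + 8/35*1/2 + 2/5*1/3 = 13/35 = pi_A  (ok)
  13/35*1/3 + 8/35*1/6 + 2/5*1/6 = 8/35 = pi_B  (ok)
  13/35*1/3 + 8/35*1/3 + 2/5*1/2 = 2/5 = pi_C  (ok)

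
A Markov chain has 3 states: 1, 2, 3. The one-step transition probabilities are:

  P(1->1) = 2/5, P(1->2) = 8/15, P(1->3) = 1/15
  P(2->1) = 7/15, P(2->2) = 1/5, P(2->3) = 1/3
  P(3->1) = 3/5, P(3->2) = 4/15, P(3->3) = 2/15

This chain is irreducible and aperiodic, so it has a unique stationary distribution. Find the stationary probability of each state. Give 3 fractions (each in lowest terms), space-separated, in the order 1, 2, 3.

Answer: 17/37 27/74 13/74

Derivation:
The stationary distribution satisfies pi = pi * P, i.e.:
  pi_1 = 2/5*pi_1 + 7/15*pi_2 + 3/5*pi_3
  pi_2 = 8/15*pi_1 + 1/5*pi_2 + 4/15*pi_3
  pi_3 = 1/15*pi_1 + 1/3*pi_2 + 2/15*pi_3
with normalization: pi_1 + pi_2 + pi_3 = 1.

Using the first 2 balance equations plus normalization, the linear system A*pi = b is:
  [-3/5, 7/15, 3/5] . pi = 0
  [8/15, -4/5, 4/15] . pi = 0
  [1, 1, 1] . pi = 1

Solving yields:
  pi_1 = 17/37
  pi_2 = 27/74
  pi_3 = 13/74

Verification (pi * P):
  17/37*2/5 + 27/74*7/15 + 13/74*3/5 = 17/37 = pi_1  (ok)
  17/37*8/15 + 27/74*1/5 + 13/74*4/15 = 27/74 = pi_2  (ok)
  17/37*1/15 + 27/74*1/3 + 13/74*2/15 = 13/74 = pi_3  (ok)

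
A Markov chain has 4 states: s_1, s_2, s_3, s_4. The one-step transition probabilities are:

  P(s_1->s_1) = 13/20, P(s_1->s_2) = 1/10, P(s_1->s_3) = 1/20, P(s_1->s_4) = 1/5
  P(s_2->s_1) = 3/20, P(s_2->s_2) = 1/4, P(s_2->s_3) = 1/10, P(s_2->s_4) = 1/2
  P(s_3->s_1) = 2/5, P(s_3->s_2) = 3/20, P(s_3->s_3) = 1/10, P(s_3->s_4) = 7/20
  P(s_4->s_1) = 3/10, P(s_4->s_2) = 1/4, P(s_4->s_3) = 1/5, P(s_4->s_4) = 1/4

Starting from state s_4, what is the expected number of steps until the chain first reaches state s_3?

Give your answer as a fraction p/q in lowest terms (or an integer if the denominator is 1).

Let h_i = expected steps to first reach s_3 from state i.
Boundary: h_s_3 = 0.
First-step equations for the other states:
  h_s_1 = 1 + 13/20*h_s_1 + 1/10*h_s_2 + 1/20*h_s_3 + 1/5*h_s_4
  h_s_2 = 1 + 3/20*h_s_1 + 1/4*h_s_2 + 1/10*h_s_3 + 1/2*h_s_4
  h_s_4 = 1 + 3/10*h_s_1 + 1/4*h_s_2 + 1/5*h_s_3 + 1/4*h_s_4

Substituting h_s_3 = 0 and rearranging gives the linear system (I - Q) h = 1:
  [7/20, -1/10, -1/5] . (h_s_1, h_s_2, h_s_4) = 1
  [-3/20, 3/4, -1/2] . (h_s_1, h_s_2, h_s_4) = 1
  [-3/10, -1/4, 3/4] . (h_s_1, h_s_2, h_s_4) = 1

Solving yields:
  h_s_1 = 1220/119
  h_s_2 = 1072/119
  h_s_4 = 1004/119

Starting state is s_4, so the expected hitting time is h_s_4 = 1004/119.

Answer: 1004/119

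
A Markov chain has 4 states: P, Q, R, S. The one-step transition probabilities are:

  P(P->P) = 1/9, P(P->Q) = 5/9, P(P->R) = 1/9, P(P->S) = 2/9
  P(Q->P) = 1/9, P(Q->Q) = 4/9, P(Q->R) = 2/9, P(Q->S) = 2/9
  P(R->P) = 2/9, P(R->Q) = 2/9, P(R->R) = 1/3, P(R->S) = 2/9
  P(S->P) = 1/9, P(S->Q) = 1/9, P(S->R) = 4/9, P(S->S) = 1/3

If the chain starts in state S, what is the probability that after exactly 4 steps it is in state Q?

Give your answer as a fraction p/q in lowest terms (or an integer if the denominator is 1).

Answer: 2039/6561

Derivation:
Computing P^4 by repeated multiplication:
P^1 =
  P: [1/9, 5/9, 1/9, 2/9]
  Q: [1/9, 4/9, 2/9, 2/9]
  R: [2/9, 2/9, 1/3, 2/9]
  S: [1/9, 1/9, 4/9, 1/3]
P^2 =
  P: [10/81, 29/81, 22/81, 20/81]
  Q: [11/81, 1/3, 23/81, 20/81]
  R: [4/27, 26/81, 23/81, 20/81]
  S: [13/81, 20/81, 1/3, 7/27]
P^3 =
  P: [103/729, 230/729, 214/729, 182/729]
  Q: [104/729, 229/729, 214/729, 182/729]
  R: [104/729, 230/729, 71/243, 182/729]
  S: [4/27, 220/729, 218/729, 61/243]
P^4 =
  P: [943/6561, 2045/6561, 1933/6561, 1640/6561]
  Q: [943/6561, 682/2187, 644/2187, 1640/6561]
  R: [314/2187, 2048/6561, 1931/6561, 1640/6561]
  S: [947/6561, 2039/6561, 1934/6561, 547/2187]

(P^4)[S -> Q] = 2039/6561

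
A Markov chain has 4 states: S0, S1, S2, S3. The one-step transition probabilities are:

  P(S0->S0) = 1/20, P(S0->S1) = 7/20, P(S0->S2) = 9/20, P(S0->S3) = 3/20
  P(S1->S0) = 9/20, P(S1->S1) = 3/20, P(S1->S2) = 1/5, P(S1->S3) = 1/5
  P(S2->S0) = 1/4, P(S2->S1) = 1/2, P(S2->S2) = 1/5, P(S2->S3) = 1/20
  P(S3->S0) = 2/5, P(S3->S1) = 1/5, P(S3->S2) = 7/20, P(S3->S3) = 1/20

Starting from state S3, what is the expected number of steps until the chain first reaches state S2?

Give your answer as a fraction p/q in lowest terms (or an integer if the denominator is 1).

Answer: 1410/487

Derivation:
Let h_i = expected steps to first reach S2 from state i.
Boundary: h_S2 = 0.
First-step equations for the other states:
  h_S0 = 1 + 1/20*h_S0 + 7/20*h_S1 + 9/20*h_S2 + 3/20*h_S3
  h_S1 = 1 + 9/20*h_S0 + 3/20*h_S1 + 1/5*h_S2 + 1/5*h_S3
  h_S3 = 1 + 2/5*h_S0 + 1/5*h_S1 + 7/20*h_S2 + 1/20*h_S3

Substituting h_S2 = 0 and rearranging gives the linear system (I - Q) h = 1:
  [19/20, -7/20, -3/20] . (h_S0, h_S1, h_S3) = 1
  [-9/20, 17/20, -1/5] . (h_S0, h_S1, h_S3) = 1
  [-2/5, -1/5, 19/20] . (h_S0, h_S1, h_S3) = 1

Solving yields:
  h_S0 = 2655/974
  h_S1 = 3215/974
  h_S3 = 1410/487

Starting state is S3, so the expected hitting time is h_S3 = 1410/487.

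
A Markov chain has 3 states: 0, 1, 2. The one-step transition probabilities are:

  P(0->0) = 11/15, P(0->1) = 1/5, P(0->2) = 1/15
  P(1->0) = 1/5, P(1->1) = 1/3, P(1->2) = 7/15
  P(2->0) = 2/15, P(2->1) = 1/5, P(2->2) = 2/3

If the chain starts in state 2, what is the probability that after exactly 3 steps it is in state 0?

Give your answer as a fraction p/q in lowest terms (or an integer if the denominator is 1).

Computing P^3 by repeated multiplication:
P^1 =
  0: [11/15, 1/5, 1/15]
  1: [1/5, 1/3, 7/15]
  2: [2/15, 1/5, 2/3]
P^2 =
  0: [44/75, 17/75, 14/75]
  1: [62/225, 11/45, 12/25]
  2: [17/75, 17/75, 41/75]
P^3 =
  0: [563/1125, 259/1125, 101/375]
  1: [1063/3375, 157/675, 509/1125]
  2: [64/225, 259/1125, 182/375]

(P^3)[2 -> 0] = 64/225

Answer: 64/225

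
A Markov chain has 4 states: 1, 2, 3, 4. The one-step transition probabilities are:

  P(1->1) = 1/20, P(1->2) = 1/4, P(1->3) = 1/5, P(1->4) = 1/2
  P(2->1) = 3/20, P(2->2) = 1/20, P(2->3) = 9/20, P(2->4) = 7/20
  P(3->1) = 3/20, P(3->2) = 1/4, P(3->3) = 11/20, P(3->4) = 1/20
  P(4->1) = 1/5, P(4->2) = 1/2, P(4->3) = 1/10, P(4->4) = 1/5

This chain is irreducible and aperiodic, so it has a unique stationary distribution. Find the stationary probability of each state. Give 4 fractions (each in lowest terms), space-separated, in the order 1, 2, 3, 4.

Answer: 11/75 23/90 167/450 17/75

Derivation:
The stationary distribution satisfies pi = pi * P, i.e.:
  pi_1 = 1/20*pi_1 + 3/20*pi_2 + 3/20*pi_3 + 1/5*pi_4
  pi_2 = 1/4*pi_1 + 1/20*pi_2 + 1/4*pi_3 + 1/2*pi_4
  pi_3 = 1/5*pi_1 + 9/20*pi_2 + 11/20*pi_3 + 1/10*pi_4
  pi_4 = 1/2*pi_1 + 7/20*pi_2 + 1/20*pi_3 + 1/5*pi_4
with normalization: pi_1 + pi_2 + pi_3 + pi_4 = 1.

Using the first 3 balance equations plus normalization, the linear system A*pi = b is:
  [-19/20, 3/20, 3/20, 1/5] . pi = 0
  [1/4, -19/20, 1/4, 1/2] . pi = 0
  [1/5, 9/20, -9/20, 1/10] . pi = 0
  [1, 1, 1, 1] . pi = 1

Solving yields:
  pi_1 = 11/75
  pi_2 = 23/90
  pi_3 = 167/450
  pi_4 = 17/75

Verification (pi * P):
  11/75*1/20 + 23/90*3/20 + 167/450*3/20 + 17/75*1/5 = 11/75 = pi_1  (ok)
  11/75*1/4 + 23/90*1/20 + 167/450*1/4 + 17/75*1/2 = 23/90 = pi_2  (ok)
  11/75*1/5 + 23/90*9/20 + 167/450*11/20 + 17/75*1/10 = 167/450 = pi_3  (ok)
  11/75*1/2 + 23/90*7/20 + 167/450*1/20 + 17/75*1/5 = 17/75 = pi_4  (ok)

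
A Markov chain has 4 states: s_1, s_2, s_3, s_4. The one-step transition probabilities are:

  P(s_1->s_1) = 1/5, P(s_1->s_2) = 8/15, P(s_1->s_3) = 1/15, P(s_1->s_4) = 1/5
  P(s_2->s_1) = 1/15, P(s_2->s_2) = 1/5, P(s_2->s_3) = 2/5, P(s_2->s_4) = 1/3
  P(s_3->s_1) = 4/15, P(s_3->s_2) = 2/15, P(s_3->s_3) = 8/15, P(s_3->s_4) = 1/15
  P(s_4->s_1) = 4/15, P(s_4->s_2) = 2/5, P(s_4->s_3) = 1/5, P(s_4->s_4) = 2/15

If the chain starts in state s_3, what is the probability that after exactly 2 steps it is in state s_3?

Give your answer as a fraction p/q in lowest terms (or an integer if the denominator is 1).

Answer: 83/225

Derivation:
Computing P^2 by repeated multiplication:
P^1 =
  s_1: [1/5, 8/15, 1/15, 1/5]
  s_2: [1/15, 1/5, 2/5, 1/3]
  s_3: [4/15, 2/15, 8/15, 1/15]
  s_4: [4/15, 2/5, 1/5, 2/15]
P^2 =
  s_1: [11/75, 68/225, 68/225, 56/225]
  s_2: [2/9, 59/225, 82/225, 34/225]
  s_3: [2/9, 4/15, 83/225, 32/225]
  s_4: [38/225, 68/225, 14/45, 49/225]

(P^2)[s_3 -> s_3] = 83/225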